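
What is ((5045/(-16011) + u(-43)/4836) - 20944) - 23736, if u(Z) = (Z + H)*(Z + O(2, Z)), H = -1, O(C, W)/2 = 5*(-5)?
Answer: -9299718704/208143 ≈ -44680.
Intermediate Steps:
O(C, W) = -50 (O(C, W) = 2*(5*(-5)) = 2*(-25) = -50)
u(Z) = (-1 + Z)*(-50 + Z) (u(Z) = (Z - 1)*(Z - 50) = (-1 + Z)*(-50 + Z))
((5045/(-16011) + u(-43)/4836) - 20944) - 23736 = ((5045/(-16011) + (50 + (-43)² - 51*(-43))/4836) - 20944) - 23736 = ((5045*(-1/16011) + (50 + 1849 + 2193)*(1/4836)) - 20944) - 23736 = ((-5045/16011 + 4092*(1/4836)) - 20944) - 23736 = ((-5045/16011 + 11/13) - 20944) - 23736 = (110536/208143 - 20944) - 23736 = -4359236456/208143 - 23736 = -9299718704/208143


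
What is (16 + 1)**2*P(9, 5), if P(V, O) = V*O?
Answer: 13005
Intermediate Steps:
P(V, O) = O*V
(16 + 1)**2*P(9, 5) = (16 + 1)**2*(5*9) = 17**2*45 = 289*45 = 13005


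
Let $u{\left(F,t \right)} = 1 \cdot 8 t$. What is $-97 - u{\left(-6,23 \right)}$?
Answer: $-281$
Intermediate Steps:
$u{\left(F,t \right)} = 8 t$
$-97 - u{\left(-6,23 \right)} = -97 - 8 \cdot 23 = -97 - 184 = -281$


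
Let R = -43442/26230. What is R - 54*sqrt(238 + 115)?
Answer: -21721/13115 - 54*sqrt(353) ≈ -1016.2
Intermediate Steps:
R = -21721/13115 (R = -43442*1/26230 = -21721/13115 ≈ -1.6562)
R - 54*sqrt(238 + 115) = -21721/13115 - 54*sqrt(238 + 115) = -21721/13115 - 54*sqrt(353)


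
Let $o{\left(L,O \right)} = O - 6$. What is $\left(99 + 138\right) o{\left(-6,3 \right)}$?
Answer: $-711$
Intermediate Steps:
$o{\left(L,O \right)} = -6 + O$ ($o{\left(L,O \right)} = O - 6 = -6 + O$)
$\left(99 + 138\right) o{\left(-6,3 \right)} = \left(99 + 138\right) \left(-6 + 3\right) = 237 \left(-3\right) = -711$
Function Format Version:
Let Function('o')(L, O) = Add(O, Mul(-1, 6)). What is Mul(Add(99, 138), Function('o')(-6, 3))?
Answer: -711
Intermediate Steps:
Function('o')(L, O) = Add(-6, O) (Function('o')(L, O) = Add(O, -6) = Add(-6, O))
Mul(Add(99, 138), Function('o')(-6, 3)) = Mul(Add(99, 138), Add(-6, 3)) = Mul(237, -3) = -711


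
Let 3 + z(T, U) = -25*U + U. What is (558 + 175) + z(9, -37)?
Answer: 1618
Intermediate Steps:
z(T, U) = -3 - 24*U (z(T, U) = -3 + (-25*U + U) = -3 - 24*U)
(558 + 175) + z(9, -37) = (558 + 175) + (-3 - 24*(-37)) = 733 + (-3 + 888) = 733 + 885 = 1618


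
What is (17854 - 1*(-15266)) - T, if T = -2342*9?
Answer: 54198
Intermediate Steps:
T = -21078
(17854 - 1*(-15266)) - T = (17854 - 1*(-15266)) - 1*(-21078) = (17854 + 15266) + 21078 = 33120 + 21078 = 54198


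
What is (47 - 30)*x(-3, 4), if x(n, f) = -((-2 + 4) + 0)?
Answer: -34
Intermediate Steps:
x(n, f) = -2 (x(n, f) = -(2 + 0) = -1*2 = -2)
(47 - 30)*x(-3, 4) = (47 - 30)*(-2) = 17*(-2) = -34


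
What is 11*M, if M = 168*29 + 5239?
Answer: 111221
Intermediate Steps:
M = 10111 (M = 4872 + 5239 = 10111)
11*M = 11*10111 = 111221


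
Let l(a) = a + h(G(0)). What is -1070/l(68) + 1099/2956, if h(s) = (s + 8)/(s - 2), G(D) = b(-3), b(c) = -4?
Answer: -4633381/298556 ≈ -15.519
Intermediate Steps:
G(D) = -4
h(s) = (8 + s)/(-2 + s)
l(a) = -⅔ + a (l(a) = a + (8 - 4)/(-2 - 4) = a + 4/(-6) = a - ⅙*4 = a - ⅔ = -⅔ + a)
-1070/l(68) + 1099/2956 = -1070/(-⅔ + 68) + 1099/2956 = -1070/202/3 + 1099*(1/2956) = -1070*3/202 + 1099/2956 = -1605/101 + 1099/2956 = -4633381/298556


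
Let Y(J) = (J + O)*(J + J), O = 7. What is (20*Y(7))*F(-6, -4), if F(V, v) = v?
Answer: -15680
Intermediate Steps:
Y(J) = 2*J*(7 + J) (Y(J) = (J + 7)*(J + J) = (7 + J)*(2*J) = 2*J*(7 + J))
(20*Y(7))*F(-6, -4) = (20*(2*7*(7 + 7)))*(-4) = (20*(2*7*14))*(-4) = (20*196)*(-4) = 3920*(-4) = -15680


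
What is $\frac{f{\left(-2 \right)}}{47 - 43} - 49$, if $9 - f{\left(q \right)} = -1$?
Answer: $- \frac{93}{2} \approx -46.5$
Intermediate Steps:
$f{\left(q \right)} = 10$ ($f{\left(q \right)} = 9 - -1 = 9 + 1 = 10$)
$\frac{f{\left(-2 \right)}}{47 - 43} - 49 = \frac{10}{47 - 43} - 49 = \frac{10}{4} - 49 = 10 \cdot \frac{1}{4} - 49 = \frac{5}{2} - 49 = - \frac{93}{2}$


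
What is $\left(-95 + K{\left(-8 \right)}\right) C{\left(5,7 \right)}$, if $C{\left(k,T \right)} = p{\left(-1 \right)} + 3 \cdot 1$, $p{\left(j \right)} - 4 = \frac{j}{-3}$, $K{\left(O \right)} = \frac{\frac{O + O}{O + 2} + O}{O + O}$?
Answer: $- \frac{6248}{9} \approx -694.22$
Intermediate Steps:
$K{\left(O \right)} = \frac{O + \frac{2 O}{2 + O}}{2 O}$ ($K{\left(O \right)} = \frac{\frac{2 O}{2 + O} + O}{2 O} = \left(\frac{2 O}{2 + O} + O\right) \frac{1}{2 O} = \left(O + \frac{2 O}{2 + O}\right) \frac{1}{2 O} = \frac{O + \frac{2 O}{2 + O}}{2 O}$)
$p{\left(j \right)} = 4 - \frac{j}{3}$ ($p{\left(j \right)} = 4 + \frac{j}{-3} = 4 + j \left(- \frac{1}{3}\right) = 4 - \frac{j}{3}$)
$C{\left(k,T \right)} = \frac{22}{3}$ ($C{\left(k,T \right)} = \left(4 - - \frac{1}{3}\right) + 3 \cdot 1 = \left(4 + \frac{1}{3}\right) + 3 = \frac{13}{3} + 3 = \frac{22}{3}$)
$\left(-95 + K{\left(-8 \right)}\right) C{\left(5,7 \right)} = \left(-95 + \frac{4 - 8}{2 \left(2 - 8\right)}\right) \frac{22}{3} = \left(-95 + \frac{1}{2} \frac{1}{-6} \left(-4\right)\right) \frac{22}{3} = \left(-95 + \frac{1}{2} \left(- \frac{1}{6}\right) \left(-4\right)\right) \frac{22}{3} = \left(-95 + \frac{1}{3}\right) \frac{22}{3} = \left(- \frac{284}{3}\right) \frac{22}{3} = - \frac{6248}{9}$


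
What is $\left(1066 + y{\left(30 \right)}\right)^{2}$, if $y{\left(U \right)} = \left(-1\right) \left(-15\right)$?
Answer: $1168561$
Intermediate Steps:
$y{\left(U \right)} = 15$
$\left(1066 + y{\left(30 \right)}\right)^{2} = \left(1066 + 15\right)^{2} = 1081^{2} = 1168561$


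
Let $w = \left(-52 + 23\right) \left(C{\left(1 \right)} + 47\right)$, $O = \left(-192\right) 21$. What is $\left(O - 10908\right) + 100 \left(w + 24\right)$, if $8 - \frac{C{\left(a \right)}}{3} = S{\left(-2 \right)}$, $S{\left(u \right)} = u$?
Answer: $-235840$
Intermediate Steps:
$C{\left(a \right)} = 30$ ($C{\left(a \right)} = 24 - -6 = 24 + 6 = 30$)
$O = -4032$
$w = -2233$ ($w = \left(-52 + 23\right) \left(30 + 47\right) = \left(-29\right) 77 = -2233$)
$\left(O - 10908\right) + 100 \left(w + 24\right) = \left(-4032 - 10908\right) + 100 \left(-2233 + 24\right) = -14940 + 100 \left(-2209\right) = -14940 - 220900 = -235840$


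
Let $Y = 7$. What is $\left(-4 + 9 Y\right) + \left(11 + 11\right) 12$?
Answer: $323$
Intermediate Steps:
$\left(-4 + 9 Y\right) + \left(11 + 11\right) 12 = \left(-4 + 9 \cdot 7\right) + \left(11 + 11\right) 12 = \left(-4 + 63\right) + 22 \cdot 12 = 59 + 264 = 323$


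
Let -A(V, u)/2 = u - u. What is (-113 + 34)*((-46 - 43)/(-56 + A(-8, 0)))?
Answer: -7031/56 ≈ -125.55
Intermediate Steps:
A(V, u) = 0 (A(V, u) = -2*(u - u) = -2*0 = 0)
(-113 + 34)*((-46 - 43)/(-56 + A(-8, 0))) = (-113 + 34)*((-46 - 43)/(-56 + 0)) = -(-7031)/(-56) = -(-7031)*(-1)/56 = -79*89/56 = -7031/56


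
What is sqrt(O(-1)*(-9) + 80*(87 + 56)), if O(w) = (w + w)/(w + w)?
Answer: sqrt(11431) ≈ 106.92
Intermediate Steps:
O(w) = 1 (O(w) = (2*w)/((2*w)) = (2*w)*(1/(2*w)) = 1)
sqrt(O(-1)*(-9) + 80*(87 + 56)) = sqrt(1*(-9) + 80*(87 + 56)) = sqrt(-9 + 80*143) = sqrt(-9 + 11440) = sqrt(11431)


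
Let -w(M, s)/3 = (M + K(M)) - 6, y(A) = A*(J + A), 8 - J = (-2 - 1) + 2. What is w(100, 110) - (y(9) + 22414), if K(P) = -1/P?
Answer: -2285797/100 ≈ -22858.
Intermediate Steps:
J = 9 (J = 8 - ((-2 - 1) + 2) = 8 - (-3 + 2) = 8 - 1*(-1) = 8 + 1 = 9)
y(A) = A*(9 + A)
w(M, s) = 18 - 3*M + 3/M (w(M, s) = -3*((M - 1/M) - 6) = -3*(-6 + M - 1/M) = 18 - 3*M + 3/M)
w(100, 110) - (y(9) + 22414) = (18 - 3*100 + 3/100) - (9*(9 + 9) + 22414) = (18 - 300 + 3*(1/100)) - (9*18 + 22414) = (18 - 300 + 3/100) - (162 + 22414) = -28197/100 - 1*22576 = -28197/100 - 22576 = -2285797/100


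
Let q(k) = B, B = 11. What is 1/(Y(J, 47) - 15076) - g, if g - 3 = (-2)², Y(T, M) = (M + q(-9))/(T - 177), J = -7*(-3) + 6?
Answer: -7915178/1130729 ≈ -7.0001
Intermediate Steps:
q(k) = 11
J = 27 (J = 21 + 6 = 27)
Y(T, M) = (11 + M)/(-177 + T) (Y(T, M) = (M + 11)/(T - 177) = (11 + M)/(-177 + T))
g = 7 (g = 3 + (-2)² = 3 + 4 = 7)
1/(Y(J, 47) - 15076) - g = 1/((11 + 47)/(-177 + 27) - 15076) - 1*7 = 1/(58/(-150) - 15076) - 7 = 1/(-1/150*58 - 15076) - 7 = 1/(-29/75 - 15076) - 7 = 1/(-1130729/75) - 7 = -75/1130729 - 7 = -7915178/1130729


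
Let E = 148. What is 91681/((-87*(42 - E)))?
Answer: 91681/9222 ≈ 9.9416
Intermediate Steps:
91681/((-87*(42 - E))) = 91681/((-87*(42 - 1*148))) = 91681/((-87*(42 - 148))) = 91681/((-87*(-106))) = 91681/9222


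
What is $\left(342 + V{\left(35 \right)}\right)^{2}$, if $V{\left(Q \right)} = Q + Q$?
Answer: $169744$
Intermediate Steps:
$V{\left(Q \right)} = 2 Q$
$\left(342 + V{\left(35 \right)}\right)^{2} = \left(342 + 2 \cdot 35\right)^{2} = \left(342 + 70\right)^{2} = 412^{2} = 169744$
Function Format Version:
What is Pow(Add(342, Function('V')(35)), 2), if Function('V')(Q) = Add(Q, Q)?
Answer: 169744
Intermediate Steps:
Function('V')(Q) = Mul(2, Q)
Pow(Add(342, Function('V')(35)), 2) = Pow(Add(342, Mul(2, 35)), 2) = Pow(Add(342, 70), 2) = Pow(412, 2) = 169744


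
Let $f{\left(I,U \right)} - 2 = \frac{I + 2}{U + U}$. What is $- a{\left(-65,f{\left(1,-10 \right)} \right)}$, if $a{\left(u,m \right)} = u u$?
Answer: $-4225$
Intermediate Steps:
$f{\left(I,U \right)} = 2 + \frac{2 + I}{2 U}$ ($f{\left(I,U \right)} = 2 + \frac{I + 2}{U + U} = 2 + \frac{2 + I}{2 U}$)
$a{\left(u,m \right)} = u^{2}$
$- a{\left(-65,f{\left(1,-10 \right)} \right)} = - \left(-65\right)^{2} = \left(-1\right) 4225 = -4225$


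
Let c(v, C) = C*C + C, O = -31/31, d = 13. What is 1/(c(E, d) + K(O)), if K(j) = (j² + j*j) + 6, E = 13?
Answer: 1/190 ≈ 0.0052632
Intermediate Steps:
O = -1 (O = -31*1/31 = -1)
c(v, C) = C + C² (c(v, C) = C² + C = C + C²)
K(j) = 6 + 2*j² (K(j) = (j² + j²) + 6 = 2*j² + 6 = 6 + 2*j²)
1/(c(E, d) + K(O)) = 1/(13*(1 + 13) + (6 + 2*(-1)²)) = 1/(13*14 + (6 + 2*1)) = 1/(182 + (6 + 2)) = 1/(182 + 8) = 1/190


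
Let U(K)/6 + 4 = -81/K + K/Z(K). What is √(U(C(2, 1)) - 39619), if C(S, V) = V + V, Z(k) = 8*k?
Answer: I*√159541/2 ≈ 199.71*I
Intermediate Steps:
C(S, V) = 2*V
U(K) = -93/4 - 486/K (U(K) = -24 + 6*(-81/K + K/((8*K))) = -24 + 6*(-81/K + K*(1/(8*K))) = -24 + 6*(-81/K + ⅛) = -24 + 6*(⅛ - 81/K) = -24 + (¾ - 486/K) = -93/4 - 486/K)
√(U(C(2, 1)) - 39619) = √((-93/4 - 486/(2*1)) - 39619) = √((-93/4 - 486/2) - 39619) = √((-93/4 - 486*½) - 39619) = √((-93/4 - 243) - 39619) = √(-1065/4 - 39619) = √(-159541/4) = I*√159541/2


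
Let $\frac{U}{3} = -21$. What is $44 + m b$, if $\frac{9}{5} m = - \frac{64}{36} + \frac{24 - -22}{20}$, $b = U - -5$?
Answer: $\frac{2201}{81} \approx 27.173$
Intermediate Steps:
$U = -63$ ($U = 3 \left(-21\right) = -63$)
$b = -58$ ($b = -63 - -5 = -63 + 5 = -58$)
$m = \frac{47}{162}$ ($m = \frac{5 \left(- \frac{64}{36} + \frac{24 - -22}{20}\right)}{9} = \frac{5 \left(\left(-64\right) \frac{1}{36} + \left(24 + 22\right) \frac{1}{20}\right)}{9} = \frac{5 \left(- \frac{16}{9} + 46 \cdot \frac{1}{20}\right)}{9} = \frac{5 \left(- \frac{16}{9} + \frac{23}{10}\right)}{9} = \frac{5}{9} \cdot \frac{47}{90} = \frac{47}{162} \approx 0.29012$)
$44 + m b = 44 + \frac{47}{162} \left(-58\right) = 44 - \frac{1363}{81} = \frac{2201}{81}$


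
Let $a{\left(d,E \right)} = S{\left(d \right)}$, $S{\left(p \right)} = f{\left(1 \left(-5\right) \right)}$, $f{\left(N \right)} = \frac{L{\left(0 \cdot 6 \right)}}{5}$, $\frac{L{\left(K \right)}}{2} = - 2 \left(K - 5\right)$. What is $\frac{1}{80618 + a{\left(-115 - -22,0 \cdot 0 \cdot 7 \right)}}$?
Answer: $\frac{1}{80622} \approx 1.2404 \cdot 10^{-5}$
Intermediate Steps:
$L{\left(K \right)} = 20 - 4 K$ ($L{\left(K \right)} = 2 \left(- 2 \left(K - 5\right)\right) = 2 \left(- 2 \left(-5 + K\right)\right) = 2 \left(10 - 2 K\right) = 20 - 4 K$)
$f{\left(N \right)} = 4$ ($f{\left(N \right)} = \frac{20 - 4 \cdot 0 \cdot 6}{5} = \left(20 - 0\right) \frac{1}{5} = \left(20 + 0\right) \frac{1}{5} = 20 \cdot \frac{1}{5} = 4$)
$S{\left(p \right)} = 4$
$a{\left(d,E \right)} = 4$
$\frac{1}{80618 + a{\left(-115 - -22,0 \cdot 0 \cdot 7 \right)}} = \frac{1}{80618 + 4} = \frac{1}{80622}$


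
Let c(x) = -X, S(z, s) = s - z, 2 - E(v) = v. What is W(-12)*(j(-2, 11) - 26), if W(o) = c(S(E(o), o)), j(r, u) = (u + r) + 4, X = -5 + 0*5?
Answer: -65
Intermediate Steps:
E(v) = 2 - v
X = -5 (X = -5 + 0 = -5)
j(r, u) = 4 + r + u (j(r, u) = (r + u) + 4 = 4 + r + u)
c(x) = 5 (c(x) = -1*(-5) = 5)
W(o) = 5
W(-12)*(j(-2, 11) - 26) = 5*((4 - 2 + 11) - 26) = 5*(13 - 26) = 5*(-13) = -65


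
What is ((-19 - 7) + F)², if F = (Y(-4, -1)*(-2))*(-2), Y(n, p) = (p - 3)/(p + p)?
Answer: 324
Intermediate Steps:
Y(n, p) = (-3 + p)/(2*p) (Y(n, p) = (-3 + p)/((2*p)) = (-3 + p)*(1/(2*p)) = (-3 + p)/(2*p))
F = 8 (F = (((½)*(-3 - 1)/(-1))*(-2))*(-2) = (((½)*(-1)*(-4))*(-2))*(-2) = (2*(-2))*(-2) = -4*(-2) = 8)
((-19 - 7) + F)² = ((-19 - 7) + 8)² = (-26 + 8)² = (-18)² = 324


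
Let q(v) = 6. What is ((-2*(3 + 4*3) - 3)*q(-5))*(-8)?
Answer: 1584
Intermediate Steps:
((-2*(3 + 4*3) - 3)*q(-5))*(-8) = ((-2*(3 + 4*3) - 3)*6)*(-8) = ((-2*(3 + 12) - 3)*6)*(-8) = ((-2*15 - 3)*6)*(-8) = ((-30 - 3)*6)*(-8) = -33*6*(-8) = -198*(-8) = 1584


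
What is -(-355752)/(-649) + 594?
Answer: 29754/649 ≈ 45.846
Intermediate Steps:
-(-355752)/(-649) + 594 = -(-355752)*(-1)/649 + 594 = -1458*244/649 + 594 = -355752/649 + 594 = 29754/649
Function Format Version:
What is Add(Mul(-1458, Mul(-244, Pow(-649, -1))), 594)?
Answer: Rational(29754, 649) ≈ 45.846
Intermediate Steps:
Add(Mul(-1458, Mul(-244, Pow(-649, -1))), 594) = Add(Mul(-1458, Mul(-244, Rational(-1, 649))), 594) = Add(Mul(-1458, Rational(244, 649)), 594) = Add(Rational(-355752, 649), 594) = Rational(29754, 649)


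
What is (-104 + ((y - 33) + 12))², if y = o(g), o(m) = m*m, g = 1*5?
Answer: 10000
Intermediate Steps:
g = 5
o(m) = m²
y = 25 (y = 5² = 25)
(-104 + ((y - 33) + 12))² = (-104 + ((25 - 33) + 12))² = (-104 + (-8 + 12))² = (-104 + 4)² = (-100)² = 10000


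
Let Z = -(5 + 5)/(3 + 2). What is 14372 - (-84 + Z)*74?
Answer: 20736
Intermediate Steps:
Z = -2 (Z = -10/5 = -1*2 = -2)
14372 - (-84 + Z)*74 = 14372 - (-84 - 2)*74 = 14372 - (-86)*74 = 14372 - 1*(-6364) = 14372 + 6364 = 20736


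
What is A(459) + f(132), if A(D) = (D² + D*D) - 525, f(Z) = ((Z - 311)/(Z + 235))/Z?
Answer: 20387027449/48444 ≈ 4.2084e+5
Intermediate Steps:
f(Z) = (-311 + Z)/(Z*(235 + Z)) (f(Z) = ((-311 + Z)/(235 + Z))/Z = (-311 + Z)/(Z*(235 + Z)))
A(D) = -525 + 2*D² (A(D) = (D² + D²) - 525 = 2*D² - 525 = -525 + 2*D²)
A(459) + f(132) = (-525 + 2*459²) + (-311 + 132)/(132*(235 + 132)) = (-525 + 2*210681) + (1/132)*(-179)/367 = (-525 + 421362) + (1/132)*(1/367)*(-179) = 420837 - 179/48444 = 20387027449/48444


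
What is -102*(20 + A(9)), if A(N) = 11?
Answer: -3162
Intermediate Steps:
-102*(20 + A(9)) = -102*(20 + 11) = -102*31 = -3162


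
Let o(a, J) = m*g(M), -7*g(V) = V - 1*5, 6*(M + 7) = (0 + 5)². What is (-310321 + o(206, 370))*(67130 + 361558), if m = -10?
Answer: -931249802496/7 ≈ -1.3304e+11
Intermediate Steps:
M = -17/6 (M = -7 + (0 + 5)²/6 = -7 + (⅙)*5² = -7 + (⅙)*25 = -7 + 25/6 = -17/6 ≈ -2.8333)
g(V) = 5/7 - V/7 (g(V) = -(V - 1*5)/7 = -(V - 5)/7 = -(-5 + V)/7 = 5/7 - V/7)
o(a, J) = -235/21 (o(a, J) = -10*(5/7 - ⅐*(-17/6)) = -10*(5/7 + 17/42) = -10*47/42 = -235/21)
(-310321 + o(206, 370))*(67130 + 361558) = (-310321 - 235/21)*(67130 + 361558) = -6516976/21*428688 = -931249802496/7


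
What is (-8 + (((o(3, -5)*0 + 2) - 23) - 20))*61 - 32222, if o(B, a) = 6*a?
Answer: -35211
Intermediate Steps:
(-8 + (((o(3, -5)*0 + 2) - 23) - 20))*61 - 32222 = (-8 + ((((6*(-5))*0 + 2) - 23) - 20))*61 - 32222 = (-8 + (((-30*0 + 2) - 23) - 20))*61 - 32222 = (-8 + (((0 + 2) - 23) - 20))*61 - 32222 = (-8 + ((2 - 23) - 20))*61 - 32222 = (-8 + (-21 - 20))*61 - 32222 = (-8 - 41)*61 - 32222 = -49*61 - 32222 = -2989 - 32222 = -35211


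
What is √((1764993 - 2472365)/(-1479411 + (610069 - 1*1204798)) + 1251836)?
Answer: √37399103943489345/172845 ≈ 1118.9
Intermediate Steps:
√((1764993 - 2472365)/(-1479411 + (610069 - 1*1204798)) + 1251836) = √(-707372/(-1479411 + (610069 - 1204798)) + 1251836) = √(-707372/(-1479411 - 594729) + 1251836) = √(-707372/(-2074140) + 1251836) = √(-707372*(-1/2074140) + 1251836) = √(176843/518535 + 1251836) = √(649120957103/518535) = √37399103943489345/172845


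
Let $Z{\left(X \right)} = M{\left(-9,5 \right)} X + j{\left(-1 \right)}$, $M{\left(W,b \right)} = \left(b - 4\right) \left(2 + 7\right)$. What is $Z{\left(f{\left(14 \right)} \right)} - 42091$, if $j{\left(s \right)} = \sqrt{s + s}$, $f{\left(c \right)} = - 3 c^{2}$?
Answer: $-47383 + i \sqrt{2} \approx -47383.0 + 1.4142 i$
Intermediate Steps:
$M{\left(W,b \right)} = -36 + 9 b$ ($M{\left(W,b \right)} = \left(-4 + b\right) 9 = -36 + 9 b$)
$j{\left(s \right)} = \sqrt{2} \sqrt{s}$ ($j{\left(s \right)} = \sqrt{2 s} = \sqrt{2} \sqrt{s}$)
$Z{\left(X \right)} = 9 X + i \sqrt{2}$ ($Z{\left(X \right)} = \left(-36 + 9 \cdot 5\right) X + \sqrt{2} \sqrt{-1} = \left(-36 + 45\right) X + \sqrt{2} i = 9 X + i \sqrt{2}$)
$Z{\left(f{\left(14 \right)} \right)} - 42091 = \left(9 \left(- 3 \cdot 14^{2}\right) + i \sqrt{2}\right) - 42091 = \left(9 \left(\left(-3\right) 196\right) + i \sqrt{2}\right) - 42091 = \left(9 \left(-588\right) + i \sqrt{2}\right) - 42091 = \left(-5292 + i \sqrt{2}\right) - 42091 = -47383 + i \sqrt{2}$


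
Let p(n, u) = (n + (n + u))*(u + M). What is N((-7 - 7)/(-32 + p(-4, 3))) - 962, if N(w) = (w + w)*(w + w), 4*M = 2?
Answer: -9425426/9801 ≈ -961.68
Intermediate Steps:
M = ½ (M = (¼)*2 = ½ ≈ 0.50000)
p(n, u) = (½ + u)*(u + 2*n) (p(n, u) = (n + (n + u))*(u + ½) = (u + 2*n)*(½ + u) = (½ + u)*(u + 2*n))
N(w) = 4*w² (N(w) = (2*w)*(2*w) = 4*w²)
N((-7 - 7)/(-32 + p(-4, 3))) - 962 = 4*((-7 - 7)/(-32 + (-4 + 3² + (½)*3 + 2*(-4)*3)))² - 962 = 4*(-14/(-32 + (-4 + 9 + 3/2 - 24)))² - 962 = 4*(-14/(-32 - 35/2))² - 962 = 4*(-14/(-99/2))² - 962 = 4*(-14*(-2/99))² - 962 = 4*(28/99)² - 962 = 4*(784/9801) - 962 = 3136/9801 - 962 = -9425426/9801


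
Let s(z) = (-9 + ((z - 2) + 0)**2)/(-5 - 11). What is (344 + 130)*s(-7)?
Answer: -2133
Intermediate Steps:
s(z) = 9/16 - (-2 + z)**2/16 (s(z) = (-9 + ((-2 + z) + 0)**2)/(-16) = (-9 + (-2 + z)**2)*(-1/16) = 9/16 - (-2 + z)**2/16)
(344 + 130)*s(-7) = (344 + 130)*(9/16 - (-2 - 7)**2/16) = 474*(9/16 - 1/16*(-9)**2) = 474*(9/16 - 1/16*81) = 474*(9/16 - 81/16) = 474*(-9/2) = -2133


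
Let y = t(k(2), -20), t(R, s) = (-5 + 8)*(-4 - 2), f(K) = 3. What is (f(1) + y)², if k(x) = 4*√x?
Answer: 225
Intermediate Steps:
t(R, s) = -18 (t(R, s) = 3*(-6) = -18)
y = -18
(f(1) + y)² = (3 - 18)² = (-15)² = 225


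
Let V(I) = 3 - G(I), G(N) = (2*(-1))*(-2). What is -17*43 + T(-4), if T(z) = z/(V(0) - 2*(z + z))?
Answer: -10969/15 ≈ -731.27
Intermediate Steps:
G(N) = 4 (G(N) = -2*(-2) = 4)
V(I) = -1 (V(I) = 3 - 1*4 = 3 - 4 = -1)
T(z) = z/(-1 - 4*z) (T(z) = z/(-1 - 2*(z + z)) = z/(-1 - 4*z))
-17*43 + T(-4) = -17*43 - 1*(-4)/(1 + 4*(-4)) = -731 - 1*(-4)/(1 - 16) = -731 - 1*(-4)/(-15) = -731 - 1*(-4)*(-1/15) = -731 - 4/15 = -10969/15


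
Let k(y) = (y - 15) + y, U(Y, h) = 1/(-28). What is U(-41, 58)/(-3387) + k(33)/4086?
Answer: 89643/7175924 ≈ 0.012492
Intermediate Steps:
U(Y, h) = -1/28
k(y) = -15 + 2*y (k(y) = (-15 + y) + y = -15 + 2*y)
U(-41, 58)/(-3387) + k(33)/4086 = -1/28/(-3387) + (-15 + 2*33)/4086 = -1/28*(-1/3387) + (-15 + 66)*(1/4086) = 1/94836 + 51*(1/4086) = 1/94836 + 17/1362 = 89643/7175924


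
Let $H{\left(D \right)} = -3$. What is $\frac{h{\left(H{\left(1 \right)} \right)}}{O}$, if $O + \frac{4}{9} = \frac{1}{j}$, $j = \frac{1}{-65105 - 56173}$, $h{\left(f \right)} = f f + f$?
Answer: $- \frac{27}{545753} \approx -4.9473 \cdot 10^{-5}$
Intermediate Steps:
$h{\left(f \right)} = f + f^{2}$ ($h{\left(f \right)} = f^{2} + f = f + f^{2}$)
$j = - \frac{1}{121278}$ ($j = \frac{1}{-121278} = - \frac{1}{121278} \approx -8.2455 \cdot 10^{-6}$)
$O = - \frac{1091506}{9}$ ($O = - \frac{4}{9} + \frac{1}{- \frac{1}{121278}} = - \frac{4}{9} - 121278 = - \frac{1091506}{9} \approx -1.2128 \cdot 10^{5}$)
$\frac{h{\left(H{\left(1 \right)} \right)}}{O} = \frac{\left(-3\right) \left(1 - 3\right)}{- \frac{1091506}{9}} = \left(-3\right) \left(-2\right) \left(- \frac{9}{1091506}\right) = 6 \left(- \frac{9}{1091506}\right) = - \frac{27}{545753}$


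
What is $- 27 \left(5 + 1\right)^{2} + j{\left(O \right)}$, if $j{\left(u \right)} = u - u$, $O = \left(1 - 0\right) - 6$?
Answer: $-972$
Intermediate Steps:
$O = -5$ ($O = \left(1 + 0\right) - 6 = 1 - 6 = -5$)
$j{\left(u \right)} = 0$
$- 27 \left(5 + 1\right)^{2} + j{\left(O \right)} = - 27 \left(5 + 1\right)^{2} + 0 = - 27 \cdot 6^{2} + 0 = \left(-27\right) 36 + 0 = -972 + 0 = -972$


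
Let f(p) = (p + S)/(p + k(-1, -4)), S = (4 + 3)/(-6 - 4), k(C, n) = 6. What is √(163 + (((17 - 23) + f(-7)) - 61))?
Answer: √10370/10 ≈ 10.183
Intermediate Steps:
S = -7/10 (S = 7/(-10) = 7*(-⅒) = -7/10 ≈ -0.70000)
f(p) = (-7/10 + p)/(6 + p) (f(p) = (p - 7/10)/(p + 6) = (-7/10 + p)/(6 + p))
√(163 + (((17 - 23) + f(-7)) - 61)) = √(163 + (((17 - 23) + (-7/10 - 7)/(6 - 7)) - 61)) = √(163 + ((-6 - 77/10/(-1)) - 61)) = √(163 + ((-6 - 1*(-77/10)) - 61)) = √(163 + ((-6 + 77/10) - 61)) = √(163 + (17/10 - 61)) = √(163 - 593/10) = √(1037/10) = √10370/10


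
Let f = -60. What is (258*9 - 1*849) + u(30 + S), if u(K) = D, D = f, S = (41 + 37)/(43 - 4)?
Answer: 1413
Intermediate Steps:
S = 2 (S = 78/39 = 78*(1/39) = 2)
D = -60
u(K) = -60
(258*9 - 1*849) + u(30 + S) = (258*9 - 1*849) - 60 = (2322 - 849) - 60 = 1473 - 60 = 1413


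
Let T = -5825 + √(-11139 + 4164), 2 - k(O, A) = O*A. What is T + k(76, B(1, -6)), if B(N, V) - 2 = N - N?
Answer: -5975 + 15*I*√31 ≈ -5975.0 + 83.516*I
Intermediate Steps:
B(N, V) = 2 (B(N, V) = 2 + (N - N) = 2 + 0 = 2)
k(O, A) = 2 - A*O (k(O, A) = 2 - O*A = 2 - A*O)
T = -5825 + 15*I*√31 (T = -5825 + √(-6975) = -5825 + 15*I*√31 ≈ -5825.0 + 83.516*I)
T + k(76, B(1, -6)) = (-5825 + 15*I*√31) + (2 - 1*2*76) = (-5825 + 15*I*√31) + (2 - 152) = (-5825 + 15*I*√31) - 150 = -5975 + 15*I*√31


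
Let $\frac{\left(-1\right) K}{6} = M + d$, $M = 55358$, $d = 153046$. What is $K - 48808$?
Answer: $-1299232$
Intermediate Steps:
$K = -1250424$ ($K = - 6 \left(55358 + 153046\right) = \left(-6\right) 208404 = -1250424$)
$K - 48808 = -1250424 - 48808 = -1299232$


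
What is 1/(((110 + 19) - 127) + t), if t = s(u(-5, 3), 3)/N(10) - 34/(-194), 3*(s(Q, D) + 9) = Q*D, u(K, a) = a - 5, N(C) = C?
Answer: 970/1043 ≈ 0.93001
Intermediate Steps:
u(K, a) = -5 + a
s(Q, D) = -9 + D*Q/3 (s(Q, D) = -9 + (Q*D)/3 = -9 + (D*Q)/3 = -9 + D*Q/3)
t = -897/970 (t = (-9 + (⅓)*3*(-5 + 3))/10 - 34/(-194) = (-9 + (⅓)*3*(-2))*(⅒) - 34*(-1/194) = (-9 - 2)*(⅒) + 17/97 = -11*⅒ + 17/97 = -11/10 + 17/97 = -897/970 ≈ -0.92474)
1/(((110 + 19) - 127) + t) = 1/(((110 + 19) - 127) - 897/970) = 1/((129 - 127) - 897/970) = 1/(2 - 897/970) = 1/(1043/970) = 970/1043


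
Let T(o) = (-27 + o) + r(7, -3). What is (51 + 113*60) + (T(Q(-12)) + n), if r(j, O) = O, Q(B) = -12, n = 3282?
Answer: 10071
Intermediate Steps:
T(o) = -30 + o (T(o) = (-27 + o) - 3 = -30 + o)
(51 + 113*60) + (T(Q(-12)) + n) = (51 + 113*60) + ((-30 - 12) + 3282) = (51 + 6780) + (-42 + 3282) = 6831 + 3240 = 10071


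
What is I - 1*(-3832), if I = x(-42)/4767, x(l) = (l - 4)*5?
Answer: 18266914/4767 ≈ 3832.0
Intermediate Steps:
x(l) = -20 + 5*l (x(l) = (-4 + l)*5 = -20 + 5*l)
I = -230/4767 (I = (-20 + 5*(-42))/4767 = (-20 - 210)*(1/4767) = -230*1/4767 = -230/4767 ≈ -0.048248)
I - 1*(-3832) = -230/4767 - 1*(-3832) = -230/4767 + 3832 = 18266914/4767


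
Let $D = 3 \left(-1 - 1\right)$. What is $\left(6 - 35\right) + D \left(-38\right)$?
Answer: $199$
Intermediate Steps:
$D = -6$ ($D = 3 \left(-2\right) = -6$)
$\left(6 - 35\right) + D \left(-38\right) = \left(6 - 35\right) - -228 = -29 + 228 = 199$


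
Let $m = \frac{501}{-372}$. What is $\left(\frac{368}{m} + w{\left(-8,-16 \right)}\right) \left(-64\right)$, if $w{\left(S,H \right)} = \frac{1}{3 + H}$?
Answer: $\frac{37976512}{2171} \approx 17493.0$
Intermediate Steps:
$m = - \frac{167}{124}$ ($m = 501 \left(- \frac{1}{372}\right) = - \frac{167}{124} \approx -1.3468$)
$\left(\frac{368}{m} + w{\left(-8,-16 \right)}\right) \left(-64\right) = \left(\frac{368}{- \frac{167}{124}} + \frac{1}{3 - 16}\right) \left(-64\right) = \left(368 \left(- \frac{124}{167}\right) + \frac{1}{-13}\right) \left(-64\right) = \left(- \frac{45632}{167} - \frac{1}{13}\right) \left(-64\right) = \left(- \frac{593383}{2171}\right) \left(-64\right) = \frac{37976512}{2171}$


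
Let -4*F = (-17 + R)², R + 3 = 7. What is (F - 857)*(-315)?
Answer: 1133055/4 ≈ 2.8326e+5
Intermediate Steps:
R = 4 (R = -3 + 7 = 4)
F = -169/4 (F = -(-17 + 4)²/4 = -¼*(-13)² = -¼*169 = -169/4 ≈ -42.250)
(F - 857)*(-315) = (-169/4 - 857)*(-315) = -3597/4*(-315) = 1133055/4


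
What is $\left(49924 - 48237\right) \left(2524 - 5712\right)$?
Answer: $-5378156$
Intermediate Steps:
$\left(49924 - 48237\right) \left(2524 - 5712\right) = 1687 \left(-3188\right) = -5378156$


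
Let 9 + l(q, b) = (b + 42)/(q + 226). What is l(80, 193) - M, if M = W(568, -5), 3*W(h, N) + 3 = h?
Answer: -60149/306 ≈ -196.57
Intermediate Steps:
W(h, N) = -1 + h/3
l(q, b) = -9 + (42 + b)/(226 + q) (l(q, b) = -9 + (b + 42)/(q + 226) = -9 + (42 + b)/(226 + q))
M = 565/3 (M = -1 + (⅓)*568 = -1 + 568/3 = 565/3 ≈ 188.33)
l(80, 193) - M = (-1992 + 193 - 9*80)/(226 + 80) - 1*565/3 = (-1992 + 193 - 720)/306 - 565/3 = (1/306)*(-2519) - 565/3 = -2519/306 - 565/3 = -60149/306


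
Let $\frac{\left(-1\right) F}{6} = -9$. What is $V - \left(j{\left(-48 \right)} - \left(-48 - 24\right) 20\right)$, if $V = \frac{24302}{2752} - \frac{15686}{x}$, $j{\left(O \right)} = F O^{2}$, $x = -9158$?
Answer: $- \frac{792914971227}{6300704} \approx -1.2585 \cdot 10^{5}$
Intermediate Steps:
$F = 54$ ($F = \left(-6\right) \left(-9\right) = 54$)
$j{\left(O \right)} = 54 O^{2}$
$V = \frac{66431397}{6300704}$ ($V = \frac{24302}{2752} - \frac{15686}{-9158} = 24302 \cdot \frac{1}{2752} - - \frac{7843}{4579} = \frac{12151}{1376} + \frac{7843}{4579} = \frac{66431397}{6300704} \approx 10.543$)
$V - \left(j{\left(-48 \right)} - \left(-48 - 24\right) 20\right) = \frac{66431397}{6300704} - \left(54 \left(-48\right)^{2} - \left(-48 - 24\right) 20\right) = \frac{66431397}{6300704} - \left(54 \cdot 2304 - \left(-72\right) 20\right) = \frac{66431397}{6300704} - \left(124416 - -1440\right) = \frac{66431397}{6300704} - \left(124416 + 1440\right) = \frac{66431397}{6300704} - 125856 = - \frac{792914971227}{6300704}$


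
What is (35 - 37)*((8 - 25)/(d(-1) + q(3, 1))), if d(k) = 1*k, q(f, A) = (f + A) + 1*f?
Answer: 17/3 ≈ 5.6667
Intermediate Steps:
q(f, A) = A + 2*f (q(f, A) = (A + f) + f = A + 2*f)
d(k) = k
(35 - 37)*((8 - 25)/(d(-1) + q(3, 1))) = (35 - 37)*((8 - 25)/(-1 + (1 + 2*3))) = -(-34)/(-1 + (1 + 6)) = -(-34)/(-1 + 7) = -(-34)/6 = -2*(-17/6) = 17/3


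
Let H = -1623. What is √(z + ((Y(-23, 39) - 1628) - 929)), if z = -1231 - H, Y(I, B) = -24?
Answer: I*√2189 ≈ 46.787*I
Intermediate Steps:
z = 392 (z = -1231 - 1*(-1623) = -1231 + 1623 = 392)
√(z + ((Y(-23, 39) - 1628) - 929)) = √(392 + ((-24 - 1628) - 929)) = √(392 + (-1652 - 929)) = √(392 - 2581) = √(-2189) = I*√2189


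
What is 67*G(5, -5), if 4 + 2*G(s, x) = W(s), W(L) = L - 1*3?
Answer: -67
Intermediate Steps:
W(L) = -3 + L (W(L) = L - 3 = -3 + L)
G(s, x) = -7/2 + s/2 (G(s, x) = -2 + (-3 + s)/2 = -2 + (-3/2 + s/2) = -7/2 + s/2)
67*G(5, -5) = 67*(-7/2 + (½)*5) = 67*(-7/2 + 5/2) = 67*(-1) = -67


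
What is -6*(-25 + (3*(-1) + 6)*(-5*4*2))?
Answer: 870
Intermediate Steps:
-6*(-25 + (3*(-1) + 6)*(-5*4*2)) = -6*(-25 + (-3 + 6)*(-20*2)) = -6*(-25 + 3*(-40)) = -6*(-25 - 120) = -6*(-145) = 870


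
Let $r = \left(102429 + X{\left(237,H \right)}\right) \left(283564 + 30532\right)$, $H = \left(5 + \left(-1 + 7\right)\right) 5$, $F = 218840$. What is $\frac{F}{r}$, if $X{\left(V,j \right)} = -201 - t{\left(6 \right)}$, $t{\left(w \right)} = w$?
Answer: $\frac{27355}{4013440164} \approx 6.8158 \cdot 10^{-6}$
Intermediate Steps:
$H = 55$ ($H = \left(5 + 6\right) 5 = 11 \cdot 5 = 55$)
$X{\left(V,j \right)} = -207$ ($X{\left(V,j \right)} = -201 - 6 = -207$)
$r = 32107521312$ ($r = \left(102429 - 207\right) \left(283564 + 30532\right) = 102222 \cdot 314096 = 32107521312$)
$\frac{F}{r} = \frac{218840}{32107521312} = 218840 \cdot \frac{1}{32107521312} = \frac{27355}{4013440164}$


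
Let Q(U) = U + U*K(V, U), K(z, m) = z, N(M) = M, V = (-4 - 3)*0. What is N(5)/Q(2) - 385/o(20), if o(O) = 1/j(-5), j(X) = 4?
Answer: -3075/2 ≈ -1537.5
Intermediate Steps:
V = 0 (V = -7*0 = 0)
o(O) = ¼ (o(O) = 1/4 = ¼)
Q(U) = U (Q(U) = U + U*0 = U + 0 = U)
N(5)/Q(2) - 385/o(20) = 5/2 - 385/¼ = 5*(½) - 385*4 = 5/2 - 1540 = -3075/2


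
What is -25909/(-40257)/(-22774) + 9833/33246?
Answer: 250393334780/846676729773 ≈ 0.29574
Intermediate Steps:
-25909/(-40257)/(-22774) + 9833/33246 = -25909*(-1/40257)*(-1/22774) + 9833*(1/33246) = (25909/40257)*(-1/22774) + 9833/33246 = -25909/916812918 + 9833/33246 = 250393334780/846676729773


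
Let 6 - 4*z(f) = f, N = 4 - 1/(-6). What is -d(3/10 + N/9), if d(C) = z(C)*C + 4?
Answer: -364421/72900 ≈ -4.9989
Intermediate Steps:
N = 25/6 (N = 4 - 1*(-1/6) = 4 + 1/6 = 25/6 ≈ 4.1667)
z(f) = 3/2 - f/4
d(C) = 4 + C*(3/2 - C/4) (d(C) = (3/2 - C/4)*C + 4 = C*(3/2 - C/4) + 4 = 4 + C*(3/2 - C/4))
-d(3/10 + N/9) = -(4 - (3/10 + (25/6)/9)*(-6 + (3/10 + (25/6)/9))/4) = -(4 - (3*(1/10) + (25/6)*(1/9))*(-6 + (3*(1/10) + (25/6)*(1/9)))/4) = -(4 - (3/10 + 25/54)*(-6 + (3/10 + 25/54))/4) = -(4 - 1/4*103/135*(-6 + 103/135)) = -(4 - 1/4*103/135*(-707/135)) = -(4 + 72821/72900) = -1*364421/72900 = -364421/72900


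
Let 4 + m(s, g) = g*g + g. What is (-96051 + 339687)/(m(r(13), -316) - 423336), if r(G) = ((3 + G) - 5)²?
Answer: -60909/80950 ≈ -0.75243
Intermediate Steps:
r(G) = (-2 + G)²
m(s, g) = -4 + g + g² (m(s, g) = -4 + (g*g + g) = -4 + (g² + g) = -4 + (g + g²) = -4 + g + g²)
(-96051 + 339687)/(m(r(13), -316) - 423336) = (-96051 + 339687)/((-4 - 316 + (-316)²) - 423336) = 243636/((-4 - 316 + 99856) - 423336) = 243636/(99536 - 423336) = 243636/(-323800) = 243636*(-1/323800) = -60909/80950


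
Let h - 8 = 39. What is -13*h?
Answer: -611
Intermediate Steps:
h = 47 (h = 8 + 39 = 47)
-13*h = -13*47 = -611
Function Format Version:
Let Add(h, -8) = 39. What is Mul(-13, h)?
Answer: -611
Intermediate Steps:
h = 47 (h = Add(8, 39) = 47)
Mul(-13, h) = Mul(-13, 47) = -611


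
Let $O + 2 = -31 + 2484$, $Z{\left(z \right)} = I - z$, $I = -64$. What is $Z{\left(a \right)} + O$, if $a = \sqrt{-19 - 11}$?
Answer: $2387 - i \sqrt{30} \approx 2387.0 - 5.4772 i$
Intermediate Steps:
$a = i \sqrt{30}$ ($a = \sqrt{-30} = i \sqrt{30} \approx 5.4772 i$)
$Z{\left(z \right)} = -64 - z$
$O = 2451$ ($O = -2 + \left(-31 + 2484\right) = -2 + 2453 = 2451$)
$Z{\left(a \right)} + O = \left(-64 - i \sqrt{30}\right) + 2451 = 2387 - i \sqrt{30}$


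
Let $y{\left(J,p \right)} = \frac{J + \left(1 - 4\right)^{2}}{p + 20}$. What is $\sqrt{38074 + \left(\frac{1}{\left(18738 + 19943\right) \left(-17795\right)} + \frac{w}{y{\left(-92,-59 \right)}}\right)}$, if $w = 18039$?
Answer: $\frac{3 \sqrt{16882089287356829826865730}}{57131256785} \approx 215.75$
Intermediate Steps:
$y{\left(J,p \right)} = \frac{9 + J}{20 + p}$ ($y{\left(J,p \right)} = \frac{J + \left(-3\right)^{2}}{20 + p} = \frac{J + 9}{20 + p} = \frac{9 + J}{20 + p}$)
$\sqrt{38074 + \left(\frac{1}{\left(18738 + 19943\right) \left(-17795\right)} + \frac{w}{y{\left(-92,-59 \right)}}\right)} = \sqrt{38074 + \left(\frac{1}{\left(18738 + 19943\right) \left(-17795\right)} + \frac{18039}{\frac{1}{20 - 59} \left(9 - 92\right)}\right)} = \sqrt{38074 + \left(\frac{1}{38681} \left(- \frac{1}{17795}\right) + \frac{18039}{\frac{1}{-39} \left(-83\right)}\right)} = \sqrt{38074 + \left(\frac{1}{38681} \left(- \frac{1}{17795}\right) + \frac{18039}{\left(- \frac{1}{39}\right) \left(-83\right)}\right)} = \sqrt{38074 - \left(\frac{1}{688328395} - \frac{18039}{\frac{83}{39}}\right)} = \sqrt{38074 + \left(- \frac{1}{688328395} + 18039 \cdot \frac{39}{83}\right)} = \sqrt{38074 + \left(- \frac{1}{688328395} + \frac{703521}{83}\right)} = \sqrt{38074 + \frac{484253480778712}{57131256785}} = \sqrt{\frac{2659468951610802}{57131256785}} = \frac{3 \sqrt{16882089287356829826865730}}{57131256785}$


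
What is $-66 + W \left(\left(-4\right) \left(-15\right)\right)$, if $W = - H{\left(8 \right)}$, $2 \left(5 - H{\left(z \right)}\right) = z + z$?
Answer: $114$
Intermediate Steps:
$H{\left(z \right)} = 5 - z$ ($H{\left(z \right)} = 5 - \frac{z + z}{2} = 5 - \frac{2 z}{2} = 5 - z$)
$W = 3$ ($W = - (5 - 8) = \left(-1\right) \left(-3\right) = 3$)
$-66 + W \left(\left(-4\right) \left(-15\right)\right) = -66 + 3 \left(\left(-4\right) \left(-15\right)\right) = -66 + 3 \cdot 60 = -66 + 180 = 114$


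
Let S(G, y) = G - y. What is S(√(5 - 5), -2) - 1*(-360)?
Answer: 362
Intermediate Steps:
S(√(5 - 5), -2) - 1*(-360) = (√(5 - 5) - 1*(-2)) - 1*(-360) = (√0 + 2) + 360 = (0 + 2) + 360 = 2 + 360 = 362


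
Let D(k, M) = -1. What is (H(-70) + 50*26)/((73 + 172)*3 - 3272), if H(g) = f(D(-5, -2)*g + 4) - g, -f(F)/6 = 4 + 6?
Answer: -1310/2537 ≈ -0.51636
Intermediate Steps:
f(F) = -60 (f(F) = -6*(4 + 6) = -6*10 = -60)
H(g) = -60 - g
(H(-70) + 50*26)/((73 + 172)*3 - 3272) = ((-60 - 1*(-70)) + 50*26)/((73 + 172)*3 - 3272) = ((-60 + 70) + 1300)/(245*3 - 3272) = (10 + 1300)/(735 - 3272) = 1310/(-2537) = 1310*(-1/2537) = -1310/2537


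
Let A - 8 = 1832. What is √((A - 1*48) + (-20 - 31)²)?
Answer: √4393 ≈ 66.280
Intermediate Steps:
A = 1840 (A = 8 + 1832 = 1840)
√((A - 1*48) + (-20 - 31)²) = √((1840 - 1*48) + (-20 - 31)²) = √((1840 - 48) + (-51)²) = √(1792 + 2601) = √4393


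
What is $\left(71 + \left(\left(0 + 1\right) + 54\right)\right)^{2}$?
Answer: $15876$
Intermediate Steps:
$\left(71 + \left(\left(0 + 1\right) + 54\right)\right)^{2} = \left(71 + \left(1 + 54\right)\right)^{2} = \left(71 + 55\right)^{2} = 126^{2} = 15876$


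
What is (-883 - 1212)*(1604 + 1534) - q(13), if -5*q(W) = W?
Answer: -32870537/5 ≈ -6.5741e+6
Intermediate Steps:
q(W) = -W/5
(-883 - 1212)*(1604 + 1534) - q(13) = (-883 - 1212)*(1604 + 1534) - (-1)*13/5 = -2095*3138 - 1*(-13/5) = -6574110 + 13/5 = -32870537/5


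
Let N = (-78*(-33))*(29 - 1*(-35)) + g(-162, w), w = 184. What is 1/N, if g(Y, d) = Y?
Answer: 1/164574 ≈ 6.0763e-6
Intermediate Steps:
N = 164574 (N = (-78*(-33))*(29 - 1*(-35)) - 162 = 2574*(29 + 35) - 162 = 2574*64 - 162 = 164736 - 162 = 164574)
1/N = 1/164574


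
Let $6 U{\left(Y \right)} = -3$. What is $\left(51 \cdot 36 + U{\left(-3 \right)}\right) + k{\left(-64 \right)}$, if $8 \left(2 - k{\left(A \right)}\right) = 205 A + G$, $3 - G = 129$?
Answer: $\frac{13973}{4} \approx 3493.3$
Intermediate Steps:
$G = -126$ ($G = 3 - 129 = -126$)
$U{\left(Y \right)} = - \frac{1}{2}$ ($U{\left(Y \right)} = \frac{1}{6} \left(-3\right) = - \frac{1}{2}$)
$k{\left(A \right)} = \frac{71}{4} - \frac{205 A}{8}$ ($k{\left(A \right)} = 2 - \frac{205 A - 126}{8} = 2 - \frac{-126 + 205 A}{8} = 2 - \left(- \frac{63}{4} + \frac{205 A}{8}\right) = \frac{71}{4} - \frac{205 A}{8}$)
$\left(51 \cdot 36 + U{\left(-3 \right)}\right) + k{\left(-64 \right)} = \left(51 \cdot 36 - \frac{1}{2}\right) + \left(\frac{71}{4} - -1640\right) = \left(1836 - \frac{1}{2}\right) + \left(\frac{71}{4} + 1640\right) = \frac{3671}{2} + \frac{6631}{4} = \frac{13973}{4}$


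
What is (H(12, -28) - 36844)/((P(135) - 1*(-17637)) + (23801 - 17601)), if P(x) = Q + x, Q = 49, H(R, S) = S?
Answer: -36872/24021 ≈ -1.5350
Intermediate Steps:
P(x) = 49 + x
(H(12, -28) - 36844)/((P(135) - 1*(-17637)) + (23801 - 17601)) = (-28 - 36844)/(((49 + 135) - 1*(-17637)) + (23801 - 17601)) = -36872/((184 + 17637) + 6200) = -36872/(17821 + 6200) = -36872/24021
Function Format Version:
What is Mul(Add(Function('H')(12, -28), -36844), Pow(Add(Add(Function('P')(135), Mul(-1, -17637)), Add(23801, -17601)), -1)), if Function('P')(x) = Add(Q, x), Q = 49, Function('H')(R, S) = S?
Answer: Rational(-36872, 24021) ≈ -1.5350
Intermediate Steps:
Function('P')(x) = Add(49, x)
Mul(Add(Function('H')(12, -28), -36844), Pow(Add(Add(Function('P')(135), Mul(-1, -17637)), Add(23801, -17601)), -1)) = Mul(Add(-28, -36844), Pow(Add(Add(Add(49, 135), Mul(-1, -17637)), Add(23801, -17601)), -1)) = Mul(-36872, Pow(Add(Add(184, 17637), 6200), -1)) = Mul(-36872, Pow(Add(17821, 6200), -1)) = Mul(-36872, Pow(24021, -1)) = Mul(-36872, Rational(1, 24021)) = Rational(-36872, 24021)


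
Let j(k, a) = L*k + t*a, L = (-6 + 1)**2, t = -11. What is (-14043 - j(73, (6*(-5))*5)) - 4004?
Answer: -21522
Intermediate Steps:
L = 25 (L = (-5)**2 = 25)
j(k, a) = -11*a + 25*k (j(k, a) = 25*k - 11*a = -11*a + 25*k)
(-14043 - j(73, (6*(-5))*5)) - 4004 = (-14043 - (-11*6*(-5)*5 + 25*73)) - 4004 = (-14043 - (-(-330)*5 + 1825)) - 4004 = (-14043 - (-11*(-150) + 1825)) - 4004 = (-14043 - (1650 + 1825)) - 4004 = (-14043 - 1*3475) - 4004 = (-14043 - 3475) - 4004 = -17518 - 4004 = -21522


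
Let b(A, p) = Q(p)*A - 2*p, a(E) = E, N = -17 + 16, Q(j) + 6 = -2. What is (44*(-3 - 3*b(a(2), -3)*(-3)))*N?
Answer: 4092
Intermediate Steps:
Q(j) = -8 (Q(j) = -6 - 2 = -8)
N = -1
b(A, p) = -8*A - 2*p
(44*(-3 - 3*b(a(2), -3)*(-3)))*N = (44*(-3 - 3*(-8*2 - 2*(-3))*(-3)))*(-1) = (44*(-3 - 3*(-16 + 6)*(-3)))*(-1) = (44*(-3 - 3*(-10)*(-3)))*(-1) = (44*(-3 + 30*(-3)))*(-1) = (44*(-3 - 90))*(-1) = (44*(-93))*(-1) = -4092*(-1) = 4092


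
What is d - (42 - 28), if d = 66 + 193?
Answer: 245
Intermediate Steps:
d = 259
d - (42 - 28) = 259 - (42 - 28) = 259 - 1*14 = 259 - 14 = 245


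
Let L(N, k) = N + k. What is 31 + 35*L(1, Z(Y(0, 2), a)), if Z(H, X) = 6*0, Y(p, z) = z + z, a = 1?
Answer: 66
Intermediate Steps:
Y(p, z) = 2*z
Z(H, X) = 0
31 + 35*L(1, Z(Y(0, 2), a)) = 31 + 35*(1 + 0) = 31 + 35*1 = 31 + 35 = 66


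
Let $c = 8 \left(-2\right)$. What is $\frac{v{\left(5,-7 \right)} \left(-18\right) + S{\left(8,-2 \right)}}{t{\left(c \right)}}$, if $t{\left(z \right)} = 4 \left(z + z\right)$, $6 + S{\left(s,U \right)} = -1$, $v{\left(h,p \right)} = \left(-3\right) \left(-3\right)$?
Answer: $\frac{169}{128} \approx 1.3203$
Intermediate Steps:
$v{\left(h,p \right)} = 9$
$S{\left(s,U \right)} = -7$ ($S{\left(s,U \right)} = -6 - 1 = -7$)
$c = -16$
$t{\left(z \right)} = 8 z$ ($t{\left(z \right)} = 4 \cdot 2 z = 8 z$)
$\frac{v{\left(5,-7 \right)} \left(-18\right) + S{\left(8,-2 \right)}}{t{\left(c \right)}} = \frac{9 \left(-18\right) - 7}{8 \left(-16\right)} = \frac{-162 - 7}{-128} = \left(-169\right) \left(- \frac{1}{128}\right) = \frac{169}{128}$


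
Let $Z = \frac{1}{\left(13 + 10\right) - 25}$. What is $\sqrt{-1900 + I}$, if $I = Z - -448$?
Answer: $\frac{i \sqrt{5810}}{2} \approx 38.112 i$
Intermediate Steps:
$Z = - \frac{1}{2}$ ($Z = \frac{1}{23 - 25} = \frac{1}{-2} = - \frac{1}{2} \approx -0.5$)
$I = \frac{895}{2}$ ($I = - \frac{1}{2} - -448 = - \frac{1}{2} + 448 = \frac{895}{2} \approx 447.5$)
$\sqrt{-1900 + I} = \sqrt{-1900 + \frac{895}{2}} = \sqrt{- \frac{2905}{2}} = \frac{i \sqrt{5810}}{2}$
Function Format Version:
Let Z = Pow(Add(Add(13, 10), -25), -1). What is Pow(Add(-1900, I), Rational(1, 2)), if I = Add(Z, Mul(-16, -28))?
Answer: Mul(Rational(1, 2), I, Pow(5810, Rational(1, 2))) ≈ Mul(38.112, I)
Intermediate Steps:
Z = Rational(-1, 2) (Z = Pow(Add(23, -25), -1) = Pow(-2, -1) = Rational(-1, 2) ≈ -0.50000)
I = Rational(895, 2) (I = Add(Rational(-1, 2), Mul(-16, -28)) = Add(Rational(-1, 2), 448) = Rational(895, 2) ≈ 447.50)
Pow(Add(-1900, I), Rational(1, 2)) = Pow(Add(-1900, Rational(895, 2)), Rational(1, 2)) = Pow(Rational(-2905, 2), Rational(1, 2)) = Mul(Rational(1, 2), I, Pow(5810, Rational(1, 2)))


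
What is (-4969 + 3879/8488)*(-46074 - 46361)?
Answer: 3898260607955/8488 ≈ 4.5927e+8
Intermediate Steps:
(-4969 + 3879/8488)*(-46074 - 46361) = (-4969 + 3879*(1/8488))*(-92435) = (-4969 + 3879/8488)*(-92435) = -42172993/8488*(-92435) = 3898260607955/8488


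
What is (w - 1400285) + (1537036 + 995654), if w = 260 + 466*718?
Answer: 1467253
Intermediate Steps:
w = 334848 (w = 260 + 334588 = 334848)
(w - 1400285) + (1537036 + 995654) = (334848 - 1400285) + (1537036 + 995654) = -1065437 + 2532690 = 1467253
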